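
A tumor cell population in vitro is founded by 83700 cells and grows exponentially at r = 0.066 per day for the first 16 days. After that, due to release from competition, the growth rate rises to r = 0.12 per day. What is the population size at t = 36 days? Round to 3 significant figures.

Phase 1: N(16) = 83700·e^(0.066×16) = 83700·e^1.056 = 240625.
Phase 2 runs for 36 − 16 = 20 days at r = 0.12.
N(36) = 240625·e^(0.12×20) = 240625·e^2.4 = 2.65245×10^6.

2650000 cells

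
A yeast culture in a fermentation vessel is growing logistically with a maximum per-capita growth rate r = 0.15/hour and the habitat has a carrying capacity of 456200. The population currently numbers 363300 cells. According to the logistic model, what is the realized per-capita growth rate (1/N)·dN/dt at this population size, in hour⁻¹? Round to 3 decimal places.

(1/N)·dN/dt = r(1 − N/K) = 0.15 × (1 − 363300/456200).
= 0.15 × 0.20364 = 0.030546.

0.031 per hour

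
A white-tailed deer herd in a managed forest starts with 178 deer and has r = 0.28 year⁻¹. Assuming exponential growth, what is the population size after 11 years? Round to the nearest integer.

3873 deer

N(t) = N₀·e^(rt) = 178 × e^(0.28×11) = 178 × e^3.08.
e^3.08 ≈ 21.758, so N ≈ 178 × 21.758 = 3873.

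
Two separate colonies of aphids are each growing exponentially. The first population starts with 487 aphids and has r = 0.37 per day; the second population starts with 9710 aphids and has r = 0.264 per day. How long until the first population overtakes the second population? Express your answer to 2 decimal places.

28.23 days

Set 487·e^(0.37t) = 9710·e^(0.264t).
e^((0.37 − 0.264)t) = 9710/487 → e^(0.106·t) = 19.938.
0.106·t = ln(19.938) = 2.9926, so t = 2.9926/0.106 = 28.233.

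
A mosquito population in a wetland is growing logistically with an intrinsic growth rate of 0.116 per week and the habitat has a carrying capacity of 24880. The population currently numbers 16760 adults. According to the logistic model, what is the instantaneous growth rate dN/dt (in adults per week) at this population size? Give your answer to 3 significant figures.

dN/dt = rN(1 − N/K) = 0.116 × 16760 × (1 − 16760/24880).
1 − 16760/24880 = 0.32637; dN/dt = 0.116 × 16760 × 0.32637 = 634.51.

635 adults per week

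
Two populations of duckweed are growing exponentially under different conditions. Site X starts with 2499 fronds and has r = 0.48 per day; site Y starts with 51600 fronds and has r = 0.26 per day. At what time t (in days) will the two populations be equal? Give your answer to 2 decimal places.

Set 2499·e^(0.48t) = 51600·e^(0.26t).
e^((0.48 − 0.26)t) = 51600/2499 → e^(0.22·t) = 20.648.
0.22·t = ln(20.648) = 3.0276, so t = 3.0276/0.22 = 13.762.

13.76 days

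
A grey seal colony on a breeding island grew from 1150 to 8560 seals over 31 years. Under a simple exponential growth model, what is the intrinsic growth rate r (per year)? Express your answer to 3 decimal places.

From N(t) = N₀·e^(rt): e^(r·31) = 8560/1150 = 7.4435.
r·31 = ln(7.4435) = 2.0073, so r = 2.0073/31 = 0.064753.

0.065 per year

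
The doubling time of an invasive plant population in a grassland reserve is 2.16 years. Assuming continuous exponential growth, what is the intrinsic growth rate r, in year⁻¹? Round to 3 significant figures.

r = ln(2)/t_d = 0.6931/2.16 = 0.3209.

0.321 per year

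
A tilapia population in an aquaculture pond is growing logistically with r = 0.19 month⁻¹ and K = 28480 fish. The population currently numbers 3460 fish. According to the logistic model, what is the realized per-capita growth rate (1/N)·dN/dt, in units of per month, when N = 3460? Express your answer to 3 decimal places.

(1/N)·dN/dt = r(1 − N/K) = 0.19 × (1 − 3460/28480).
= 0.19 × 0.87851 = 0.16692.

0.167 per month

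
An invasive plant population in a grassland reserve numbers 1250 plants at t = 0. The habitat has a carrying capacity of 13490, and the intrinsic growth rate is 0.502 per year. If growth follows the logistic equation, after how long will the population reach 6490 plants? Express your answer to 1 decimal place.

4.4 years

A = (K − N₀)/N₀ = (13490 − 1250)/1250 = 9.792.
Solve 13490/(1 + 9.792·e^(−0.502t)) = 6490: 1 + 9.792·e^(−0.502t) = 2.0786, so e^(−0.502t) = 0.110149.
−0.502·t = ln(0.110149) = -2.2059, so t = 2.2059/0.502 = 4.3943.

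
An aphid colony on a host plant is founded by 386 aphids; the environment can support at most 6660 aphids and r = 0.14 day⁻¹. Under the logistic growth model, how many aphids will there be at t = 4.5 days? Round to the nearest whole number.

690 aphids

A = (K − N₀)/N₀ = (6660 − 386)/386 = 16.254.
N(t) = K/(1 + A·e^(−rt)) = 6660/(1 + 16.254×e^(−0.14×4.5)).
e^(−0.63) = 0.53259; denominator = 1 + 16.254×0.53259 = 9.6567.
N = 6660/9.6567 = 689.678.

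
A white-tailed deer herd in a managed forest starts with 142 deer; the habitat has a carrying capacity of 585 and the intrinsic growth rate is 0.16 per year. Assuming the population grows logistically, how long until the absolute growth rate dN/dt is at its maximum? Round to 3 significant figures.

Logistic growth is fastest at N = K/2 = 292.5.
A = (K − N₀)/N₀ = 3.1197. Set K/(1 + A·e^(−rt)) = K/2 → A·e^(−rt) = 1.
e^(−0.16t) = 1/3.1197 = 0.320542, so t = ln(3.1197)/0.16 = 1.1377/0.16 = 7.1109.

7.11 years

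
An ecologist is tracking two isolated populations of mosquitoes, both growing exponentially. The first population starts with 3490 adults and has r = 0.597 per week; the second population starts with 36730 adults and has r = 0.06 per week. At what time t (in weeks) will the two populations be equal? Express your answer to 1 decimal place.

4.4 weeks

Set 3490·e^(0.597t) = 36730·e^(0.06t).
e^((0.597 − 0.06)t) = 36730/3490 → e^(0.537·t) = 10.524.
0.537·t = ln(10.524) = 2.3537, so t = 2.3537/0.537 = 4.383.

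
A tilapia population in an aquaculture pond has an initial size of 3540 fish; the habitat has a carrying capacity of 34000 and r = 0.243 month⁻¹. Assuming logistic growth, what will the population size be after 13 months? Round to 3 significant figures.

A = (K − N₀)/N₀ = (34000 − 3540)/3540 = 8.6045.
N(t) = K/(1 + A·e^(−rt)) = 34000/(1 + 8.6045×e^(−0.243×13)).
e^(−3.159) = 0.042468; denominator = 1 + 8.6045×0.042468 = 1.3654.
N = 34000/1.3654 = 24900.8.

24900 fish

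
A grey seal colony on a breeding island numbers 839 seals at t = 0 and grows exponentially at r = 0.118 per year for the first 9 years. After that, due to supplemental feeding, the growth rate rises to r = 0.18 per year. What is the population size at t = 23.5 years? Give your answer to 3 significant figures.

Phase 1: N(9) = 839·e^(0.118×9) = 839·e^1.062 = 2426.51.
Phase 2 runs for 23.5 − 9 = 14.5 years at r = 0.18.
N(23.5) = 2426.51·e^(0.18×14.5) = 2426.51·e^2.61 = 32998.3.

33000 seals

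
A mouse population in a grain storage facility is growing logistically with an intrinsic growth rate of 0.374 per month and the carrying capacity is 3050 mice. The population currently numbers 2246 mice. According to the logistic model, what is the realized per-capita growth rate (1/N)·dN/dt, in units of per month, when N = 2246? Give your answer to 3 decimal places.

0.099 per month

(1/N)·dN/dt = r(1 − N/K) = 0.374 × (1 − 2246/3050).
= 0.374 × 0.26361 = 0.098589.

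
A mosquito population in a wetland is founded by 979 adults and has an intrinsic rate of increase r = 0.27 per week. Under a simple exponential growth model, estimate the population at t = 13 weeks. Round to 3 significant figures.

N(t) = N₀·e^(rt) = 979 × e^(0.27×13) = 979 × e^3.51.
e^3.51 ≈ 33.448, so N ≈ 979 × 33.448 = 32745.9.

32700 adults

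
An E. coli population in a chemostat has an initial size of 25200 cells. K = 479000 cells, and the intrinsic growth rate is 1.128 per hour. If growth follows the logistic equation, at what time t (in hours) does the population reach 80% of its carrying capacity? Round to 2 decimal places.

3.79 hours

A = (K − N₀)/N₀ = (479000 − 25200)/25200 = 18.008.
Solve 479000/(1 + 18.008·e^(−1.128t)) = 383200: 1 + 18.008·e^(−1.128t) = 1.25, so e^(−1.128t) = 0.0138828.
−1.128·t = ln(0.0138828) = -4.2771, so t = 4.2771/1.128 = 3.7918.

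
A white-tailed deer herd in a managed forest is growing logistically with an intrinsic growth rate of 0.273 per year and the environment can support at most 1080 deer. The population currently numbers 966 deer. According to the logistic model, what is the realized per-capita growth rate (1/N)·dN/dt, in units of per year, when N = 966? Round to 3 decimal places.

0.029 per year

(1/N)·dN/dt = r(1 − N/K) = 0.273 × (1 − 966/1080).
= 0.273 × 0.10556 = 0.028817.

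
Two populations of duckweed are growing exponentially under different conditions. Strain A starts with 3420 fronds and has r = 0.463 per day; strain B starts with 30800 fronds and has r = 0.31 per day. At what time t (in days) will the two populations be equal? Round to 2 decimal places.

14.37 days

Set 3420·e^(0.463t) = 30800·e^(0.31t).
e^((0.463 − 0.31)t) = 30800/3420 → e^(0.153·t) = 9.0058.
0.153·t = ln(9.0058) = 2.1979, so t = 2.1979/0.153 = 14.365.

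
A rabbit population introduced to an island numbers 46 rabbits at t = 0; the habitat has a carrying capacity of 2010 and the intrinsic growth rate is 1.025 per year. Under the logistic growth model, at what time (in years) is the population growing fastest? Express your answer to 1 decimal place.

Logistic growth is fastest at N = K/2 = 1005.
A = (K − N₀)/N₀ = 42.696. Set K/(1 + A·e^(−rt)) = K/2 → A·e^(−rt) = 1.
e^(−1.025t) = 1/42.696 = 0.0234216, so t = ln(42.696)/1.025 = 3.7541/1.025 = 3.6625.

3.7 years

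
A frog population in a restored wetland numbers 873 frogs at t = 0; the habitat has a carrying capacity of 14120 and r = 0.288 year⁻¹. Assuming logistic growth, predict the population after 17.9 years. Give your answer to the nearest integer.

A = (K − N₀)/N₀ = (14120 − 873)/873 = 15.174.
N(t) = K/(1 + A·e^(−rt)) = 14120/(1 + 15.174×e^(−0.288×17.9)).
e^(−5.155) = 0.0057693; denominator = 1 + 15.174×0.0057693 = 1.0875.
N = 14120/1.0875 = 12983.4.

12983 frogs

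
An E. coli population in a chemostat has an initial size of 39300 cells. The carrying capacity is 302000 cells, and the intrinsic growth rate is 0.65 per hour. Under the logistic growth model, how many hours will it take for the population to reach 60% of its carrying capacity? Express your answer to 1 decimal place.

A = (K − N₀)/N₀ = (302000 − 39300)/39300 = 6.6845.
Solve 302000/(1 + 6.6845·e^(−0.65t)) = 181200: 1 + 6.6845·e^(−0.65t) = 1.6667, so e^(−0.65t) = 0.0997335.
−0.65·t = ln(0.0997335) = -2.3053, so t = 2.3053/0.65 = 3.5465.

3.5 hours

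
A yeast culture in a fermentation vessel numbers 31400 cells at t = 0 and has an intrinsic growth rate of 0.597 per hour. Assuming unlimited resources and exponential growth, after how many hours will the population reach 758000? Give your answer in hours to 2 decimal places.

Set N₀·e^(rt) = 758000: e^(0.597·t) = 758000/31400 = 24.14.
0.597·t = ln(24.14) = 3.1839, so t = 3.1839/0.597 = 5.3331.

5.33 hours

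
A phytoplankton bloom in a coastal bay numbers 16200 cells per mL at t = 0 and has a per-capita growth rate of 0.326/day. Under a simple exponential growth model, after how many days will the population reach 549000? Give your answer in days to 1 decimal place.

Set N₀·e^(rt) = 549000: e^(0.326·t) = 549000/16200 = 33.889.
0.326·t = ln(33.889) = 3.5231, so t = 3.5231/0.326 = 10.807.

10.8 days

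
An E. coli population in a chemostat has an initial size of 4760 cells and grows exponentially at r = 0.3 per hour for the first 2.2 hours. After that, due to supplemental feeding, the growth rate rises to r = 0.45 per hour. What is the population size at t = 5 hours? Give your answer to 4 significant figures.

32470 cells

Phase 1: N(2.2) = 4760·e^(0.3×2.2) = 4760·e^0.66 = 9209.61.
Phase 2 runs for 5 − 2.2 = 2.8 hours at r = 0.45.
N(5) = 9209.61·e^(0.45×2.8) = 9209.61·e^1.26 = 32467.8.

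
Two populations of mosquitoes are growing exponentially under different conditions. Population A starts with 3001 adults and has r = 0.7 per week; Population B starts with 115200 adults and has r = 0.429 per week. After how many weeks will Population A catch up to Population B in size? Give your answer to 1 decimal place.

Set 3001·e^(0.7t) = 115200·e^(0.429t).
e^((0.7 − 0.429)t) = 115200/3001 → e^(0.271·t) = 38.387.
0.271·t = ln(38.387) = 3.6477, so t = 3.6477/0.271 = 13.46.

13.5 weeks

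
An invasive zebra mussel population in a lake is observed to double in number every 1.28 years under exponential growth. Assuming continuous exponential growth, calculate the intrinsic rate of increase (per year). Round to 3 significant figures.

0.542 per year

r = ln(2)/t_d = 0.6931/1.28 = 0.54152.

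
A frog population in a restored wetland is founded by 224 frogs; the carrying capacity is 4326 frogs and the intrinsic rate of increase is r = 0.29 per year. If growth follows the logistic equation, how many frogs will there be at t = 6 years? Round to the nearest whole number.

A = (K − N₀)/N₀ = (4326 − 224)/224 = 18.312.
N(t) = K/(1 + A·e^(−rt)) = 4326/(1 + 18.312×e^(−0.29×6)).
e^(−1.74) = 0.17552; denominator = 1 + 18.312×0.17552 = 4.2142.
N = 4326/4.2142 = 1026.53.

1027 frogs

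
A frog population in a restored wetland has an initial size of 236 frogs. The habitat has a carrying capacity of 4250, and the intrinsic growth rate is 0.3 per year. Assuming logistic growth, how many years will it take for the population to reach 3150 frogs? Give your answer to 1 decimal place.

13.0 years

A = (K − N₀)/N₀ = (4250 − 236)/236 = 17.008.
Solve 4250/(1 + 17.008·e^(−0.3t)) = 3150: 1 + 17.008·e^(−0.3t) = 1.3492, so e^(−0.3t) = 0.0205313.
−0.3·t = ln(0.0205313) = -3.8858, so t = 3.8858/0.3 = 12.953.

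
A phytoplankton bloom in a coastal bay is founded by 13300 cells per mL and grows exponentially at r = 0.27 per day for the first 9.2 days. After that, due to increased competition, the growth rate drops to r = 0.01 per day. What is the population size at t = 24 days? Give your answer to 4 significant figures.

Phase 1: N(9.2) = 13300·e^(0.27×9.2) = 13300·e^2.484 = 159455.
Phase 2 runs for 24 − 9.2 = 14.8 days at r = 0.01.
N(24) = 159455·e^(0.01×14.8) = 159455·e^0.148 = 184891.

184900 cells per mL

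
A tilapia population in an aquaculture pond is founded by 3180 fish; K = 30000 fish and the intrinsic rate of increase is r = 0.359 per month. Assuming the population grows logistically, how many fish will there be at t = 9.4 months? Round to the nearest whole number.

23279 fish

A = (K − N₀)/N₀ = (30000 − 3180)/3180 = 8.434.
N(t) = K/(1 + A·e^(−rt)) = 30000/(1 + 8.434×e^(−0.359×9.4)).
e^(−3.375) = 0.034232; denominator = 1 + 8.434×0.034232 = 1.2887.
N = 30000/1.2887 = 23279.1.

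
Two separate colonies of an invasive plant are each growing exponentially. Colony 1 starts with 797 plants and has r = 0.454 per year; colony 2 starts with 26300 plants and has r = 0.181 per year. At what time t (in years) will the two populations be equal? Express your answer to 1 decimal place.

Set 797·e^(0.454t) = 26300·e^(0.181t).
e^((0.454 − 0.181)t) = 26300/797 → e^(0.273·t) = 32.999.
0.273·t = ln(32.999) = 3.4965, so t = 3.4965/0.273 = 12.808.

12.8 years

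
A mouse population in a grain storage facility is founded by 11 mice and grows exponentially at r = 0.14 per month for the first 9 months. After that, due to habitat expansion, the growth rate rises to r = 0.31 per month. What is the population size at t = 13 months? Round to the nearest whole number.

Phase 1: N(9) = 11·e^(0.14×9) = 11·e^1.26 = 38.7796.
Phase 2 runs for 13 − 9 = 4 months at r = 0.31.
N(13) = 38.7796·e^(0.31×4) = 38.7796·e^1.24 = 134.007.

134 mice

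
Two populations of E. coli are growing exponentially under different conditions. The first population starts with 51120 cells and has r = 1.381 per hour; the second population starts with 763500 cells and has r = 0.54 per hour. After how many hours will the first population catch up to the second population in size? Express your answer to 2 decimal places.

Set 51120·e^(1.381t) = 763500·e^(0.54t).
e^((1.381 − 0.54)t) = 763500/51120 → e^(0.841·t) = 14.935.
0.841·t = ln(14.935) = 2.7037, so t = 2.7037/0.841 = 3.2149.

3.21 hours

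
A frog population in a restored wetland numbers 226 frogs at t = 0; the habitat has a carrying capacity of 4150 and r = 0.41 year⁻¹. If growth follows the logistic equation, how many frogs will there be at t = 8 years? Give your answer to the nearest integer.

A = (K − N₀)/N₀ = (4150 − 226)/226 = 17.363.
N(t) = K/(1 + A·e^(−rt)) = 4150/(1 + 17.363×e^(−0.41×8)).
e^(−3.28) = 0.037628; denominator = 1 + 17.363×0.037628 = 1.6533.
N = 4150/1.6533 = 2510.08.

2510 frogs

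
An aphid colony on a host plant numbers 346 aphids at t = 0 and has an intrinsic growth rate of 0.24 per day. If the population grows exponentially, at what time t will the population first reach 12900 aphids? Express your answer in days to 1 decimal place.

Set N₀·e^(rt) = 12900: e^(0.24·t) = 12900/346 = 37.283.
0.24·t = ln(37.283) = 3.6185, so t = 3.6185/0.24 = 15.077.

15.1 days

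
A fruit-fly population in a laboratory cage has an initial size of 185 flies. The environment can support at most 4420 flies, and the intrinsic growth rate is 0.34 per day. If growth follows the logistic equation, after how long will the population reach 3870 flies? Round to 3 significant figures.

14.9 days

A = (K − N₀)/N₀ = (4420 − 185)/185 = 22.892.
Solve 4420/(1 + 22.892·e^(−0.34t)) = 3870: 1 + 22.892·e^(−0.34t) = 1.1421, so e^(−0.34t) = 0.00620826.
−0.34·t = ln(0.00620826) = -5.0819, so t = 5.0819/0.34 = 14.947.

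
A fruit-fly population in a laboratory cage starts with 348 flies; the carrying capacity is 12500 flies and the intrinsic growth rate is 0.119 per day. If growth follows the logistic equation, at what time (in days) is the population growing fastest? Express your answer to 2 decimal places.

Logistic growth is fastest at N = K/2 = 6250.
A = (K − N₀)/N₀ = 34.92. Set K/(1 + A·e^(−rt)) = K/2 → A·e^(−rt) = 1.
e^(−0.119t) = 1/34.92 = 0.0286373, so t = ln(34.92)/0.119 = 3.553/0.119 = 29.858.

29.86 days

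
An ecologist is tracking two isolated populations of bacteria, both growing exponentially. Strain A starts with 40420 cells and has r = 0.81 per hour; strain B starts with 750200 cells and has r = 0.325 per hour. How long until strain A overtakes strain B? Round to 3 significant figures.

Set 40420·e^(0.81t) = 750200·e^(0.325t).
e^((0.81 − 0.325)t) = 750200/40420 → e^(0.485·t) = 18.56.
0.485·t = ln(18.56) = 2.921, so t = 2.921/0.485 = 6.0227.

6.02 hours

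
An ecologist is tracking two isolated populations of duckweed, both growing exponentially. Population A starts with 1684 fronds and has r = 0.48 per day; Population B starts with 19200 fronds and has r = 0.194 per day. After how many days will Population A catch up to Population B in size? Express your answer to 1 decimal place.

Set 1684·e^(0.48t) = 19200·e^(0.194t).
e^((0.48 − 0.194)t) = 19200/1684 → e^(0.286·t) = 11.401.
0.286·t = ln(11.401) = 2.4337, so t = 2.4337/0.286 = 8.5096.

8.5 days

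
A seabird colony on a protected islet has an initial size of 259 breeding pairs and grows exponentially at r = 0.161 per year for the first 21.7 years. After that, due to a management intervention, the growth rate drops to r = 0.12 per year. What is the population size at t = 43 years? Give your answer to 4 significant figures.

109800 breeding pairs

Phase 1: N(21.7) = 259·e^(0.161×21.7) = 259·e^3.494 = 8523.04.
Phase 2 runs for 43 − 21.7 = 21.3 years at r = 0.12.
N(43) = 8523.04·e^(0.12×21.3) = 8523.04·e^2.556 = 109812.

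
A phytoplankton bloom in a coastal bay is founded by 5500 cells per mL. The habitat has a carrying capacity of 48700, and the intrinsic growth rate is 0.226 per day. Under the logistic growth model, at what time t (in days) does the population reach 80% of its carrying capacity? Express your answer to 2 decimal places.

15.25 days

A = (K − N₀)/N₀ = (48700 − 5500)/5500 = 7.8545.
Solve 48700/(1 + 7.8545·e^(−0.226t)) = 38960: 1 + 7.8545·e^(−0.226t) = 1.25, so e^(−0.226t) = 0.0318287.
−0.226·t = ln(0.0318287) = -3.4474, so t = 3.4474/0.226 = 15.254.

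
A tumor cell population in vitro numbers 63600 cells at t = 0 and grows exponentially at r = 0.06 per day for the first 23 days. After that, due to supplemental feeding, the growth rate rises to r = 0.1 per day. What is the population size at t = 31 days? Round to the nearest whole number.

562625 cells

Phase 1: N(23) = 63600·e^(0.06×23) = 63600·e^1.38 = 252804.
Phase 2 runs for 31 − 23 = 8 days at r = 0.1.
N(31) = 252804·e^(0.1×8) = 252804·e^0.8 = 562625.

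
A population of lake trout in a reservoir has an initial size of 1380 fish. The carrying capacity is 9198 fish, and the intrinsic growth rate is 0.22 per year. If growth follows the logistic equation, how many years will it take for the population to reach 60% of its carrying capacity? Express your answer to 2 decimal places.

9.73 years

A = (K − N₀)/N₀ = (9198 − 1380)/1380 = 5.6652.
Solve 9198/(1 + 5.6652·e^(−0.22t)) = 5518.8: 1 + 5.6652·e^(−0.22t) = 1.6667, so e^(−0.22t) = 0.117677.
−0.22·t = ln(0.117677) = -2.1398, so t = 2.1398/0.22 = 9.7264.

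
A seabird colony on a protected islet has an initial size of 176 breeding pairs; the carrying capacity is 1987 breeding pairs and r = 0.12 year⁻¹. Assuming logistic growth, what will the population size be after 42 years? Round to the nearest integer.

1863 breeding pairs

A = (K − N₀)/N₀ = (1987 − 176)/176 = 10.29.
N(t) = K/(1 + A·e^(−rt)) = 1987/(1 + 10.29×e^(−0.12×42)).
e^(−5.04) = 0.0064737; denominator = 1 + 10.29×0.0064737 = 1.0666.
N = 1987/1.0666 = 1862.91.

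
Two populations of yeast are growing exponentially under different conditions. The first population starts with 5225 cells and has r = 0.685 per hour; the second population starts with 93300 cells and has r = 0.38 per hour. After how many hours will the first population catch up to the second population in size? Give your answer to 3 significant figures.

9.45 hours

Set 5225·e^(0.685t) = 93300·e^(0.38t).
e^((0.685 − 0.38)t) = 93300/5225 → e^(0.305·t) = 17.856.
0.305·t = ln(17.856) = 2.8824, so t = 2.8824/0.305 = 9.4504.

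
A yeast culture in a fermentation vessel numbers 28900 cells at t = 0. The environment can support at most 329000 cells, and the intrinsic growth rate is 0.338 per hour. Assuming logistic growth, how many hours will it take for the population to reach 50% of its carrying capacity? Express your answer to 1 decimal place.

6.9 hours

A = (K − N₀)/N₀ = (329000 − 28900)/28900 = 10.384.
Solve 329000/(1 + 10.384·e^(−0.338t)) = 164500: 1 + 10.384·e^(−0.338t) = 2, so e^(−0.338t) = 0.0963012.
−0.338·t = ln(0.0963012) = -2.3403, so t = 2.3403/0.338 = 6.9239.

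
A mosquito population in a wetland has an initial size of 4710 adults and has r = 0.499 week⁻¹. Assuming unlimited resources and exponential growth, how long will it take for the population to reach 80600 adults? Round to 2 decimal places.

5.69 weeks

Set N₀·e^(rt) = 80600: e^(0.499·t) = 80600/4710 = 17.113.
0.499·t = ln(17.113) = 2.8398, so t = 2.8398/0.499 = 5.691.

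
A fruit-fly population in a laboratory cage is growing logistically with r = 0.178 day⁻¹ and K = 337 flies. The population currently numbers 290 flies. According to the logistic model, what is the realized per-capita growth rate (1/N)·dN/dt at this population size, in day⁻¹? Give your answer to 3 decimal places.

(1/N)·dN/dt = r(1 − N/K) = 0.178 × (1 − 290/337).
= 0.178 × 0.13947 = 0.024825.

0.025 per day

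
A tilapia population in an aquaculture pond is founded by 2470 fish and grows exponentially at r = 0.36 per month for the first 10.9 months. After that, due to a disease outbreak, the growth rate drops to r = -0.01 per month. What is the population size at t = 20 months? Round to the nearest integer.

Phase 1: N(10.9) = 2470·e^(0.36×10.9) = 2470·e^3.924 = 124988.
Phase 2 runs for 20 − 10.9 = 9.1 months at r = -0.01.
N(20) = 124988·e^(-0.01×9.1) = 124988·e^-0.091 = 114116.

114116 fish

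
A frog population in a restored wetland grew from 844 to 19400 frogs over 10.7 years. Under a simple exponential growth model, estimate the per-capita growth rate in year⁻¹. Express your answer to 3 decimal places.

From N(t) = N₀·e^(rt): e^(r·10.7) = 19400/844 = 22.986.
r·10.7 = ln(22.986) = 3.1349, so r = 3.1349/10.7 = 0.29298.

0.293 per year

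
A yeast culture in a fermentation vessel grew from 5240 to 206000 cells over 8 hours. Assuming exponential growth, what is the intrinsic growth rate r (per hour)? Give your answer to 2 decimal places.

From N(t) = N₀·e^(rt): e^(r·8) = 206000/5240 = 39.313.
r·8 = ln(39.313) = 3.6716, so r = 3.6716/8 = 0.45894.

0.46 per hour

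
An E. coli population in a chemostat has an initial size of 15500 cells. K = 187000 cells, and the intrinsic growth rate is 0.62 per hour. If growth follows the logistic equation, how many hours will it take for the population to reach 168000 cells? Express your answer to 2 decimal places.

7.39 hours

A = (K − N₀)/N₀ = (187000 − 15500)/15500 = 11.065.
Solve 187000/(1 + 11.065·e^(−0.62t)) = 168000: 1 + 11.065·e^(−0.62t) = 1.1131, so e^(−0.62t) = 0.0102214.
−0.62·t = ln(0.0102214) = -4.5833, so t = 4.5833/0.62 = 7.3924.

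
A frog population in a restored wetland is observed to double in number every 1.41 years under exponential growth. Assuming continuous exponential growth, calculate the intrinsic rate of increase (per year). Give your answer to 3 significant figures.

r = ln(2)/t_d = 0.6931/1.41 = 0.49159.

0.492 per year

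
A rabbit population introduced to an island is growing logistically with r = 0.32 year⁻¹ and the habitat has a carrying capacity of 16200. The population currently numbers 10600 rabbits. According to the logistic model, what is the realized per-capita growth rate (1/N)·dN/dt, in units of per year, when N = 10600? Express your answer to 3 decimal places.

0.111 per year

(1/N)·dN/dt = r(1 − N/K) = 0.32 × (1 − 10600/16200).
= 0.32 × 0.34568 = 0.11062.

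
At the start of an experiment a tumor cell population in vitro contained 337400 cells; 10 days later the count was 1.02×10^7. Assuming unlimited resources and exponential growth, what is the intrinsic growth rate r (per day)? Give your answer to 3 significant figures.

From N(t) = N₀·e^(rt): e^(r·10) = 1.02×10^7/337400 = 30.231.
r·10 = ln(30.231) = 3.4089, so r = 3.4089/10 = 0.34089.

0.341 per day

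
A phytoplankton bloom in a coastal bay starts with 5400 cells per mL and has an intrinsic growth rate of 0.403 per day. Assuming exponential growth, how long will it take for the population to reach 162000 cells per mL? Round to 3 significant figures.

8.44 days

Set N₀·e^(rt) = 162000: e^(0.403·t) = 162000/5400 = 30.
0.403·t = ln(30) = 3.4012, so t = 3.4012/0.403 = 8.4397.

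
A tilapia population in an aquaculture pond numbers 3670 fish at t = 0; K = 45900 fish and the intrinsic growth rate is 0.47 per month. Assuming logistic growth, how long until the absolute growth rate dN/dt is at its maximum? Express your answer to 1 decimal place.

5.2 months

Logistic growth is fastest at N = K/2 = 22950.
A = (K − N₀)/N₀ = 11.507. Set K/(1 + A·e^(−rt)) = K/2 → A·e^(−rt) = 1.
e^(−0.47t) = 1/11.507 = 0.086905, so t = ln(11.507)/0.47 = 2.4429/0.47 = 5.1977.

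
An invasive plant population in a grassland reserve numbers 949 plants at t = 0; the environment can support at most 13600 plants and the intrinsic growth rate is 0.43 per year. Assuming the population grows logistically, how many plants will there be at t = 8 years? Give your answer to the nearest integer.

A = (K − N₀)/N₀ = (13600 − 949)/949 = 13.331.
N(t) = K/(1 + A·e^(−rt)) = 13600/(1 + 13.331×e^(−0.43×8)).
e^(−3.44) = 0.032065; denominator = 1 + 13.331×0.032065 = 1.4275.
N = 13600/1.4275 = 9527.48.

9527 plants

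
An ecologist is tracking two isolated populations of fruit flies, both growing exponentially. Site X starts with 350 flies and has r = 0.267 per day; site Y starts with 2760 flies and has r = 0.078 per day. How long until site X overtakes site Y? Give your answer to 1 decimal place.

10.9 days

Set 350·e^(0.267t) = 2760·e^(0.078t).
e^((0.267 − 0.078)t) = 2760/350 → e^(0.189·t) = 7.8857.
0.189·t = ln(7.8857) = 2.0651, so t = 2.0651/0.189 = 10.926.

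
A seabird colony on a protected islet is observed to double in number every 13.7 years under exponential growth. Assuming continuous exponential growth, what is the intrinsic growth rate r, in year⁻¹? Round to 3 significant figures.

0.0506 per year

r = ln(2)/t_d = 0.6931/13.7 = 0.050595.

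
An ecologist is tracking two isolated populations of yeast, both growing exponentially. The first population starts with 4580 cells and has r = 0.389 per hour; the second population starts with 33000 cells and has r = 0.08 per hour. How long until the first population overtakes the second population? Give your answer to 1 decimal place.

6.4 hours

Set 4580·e^(0.389t) = 33000·e^(0.08t).
e^((0.389 − 0.08)t) = 33000/4580 → e^(0.309·t) = 7.2052.
0.309·t = ln(7.2052) = 1.9748, so t = 1.9748/0.309 = 6.391.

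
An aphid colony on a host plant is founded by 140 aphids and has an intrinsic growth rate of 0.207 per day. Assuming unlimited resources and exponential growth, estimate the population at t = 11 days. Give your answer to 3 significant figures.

1360 aphids

N(t) = N₀·e^(rt) = 140 × e^(0.207×11) = 140 × e^2.277.
e^2.277 ≈ 9.7474, so N ≈ 140 × 9.7474 = 1364.64.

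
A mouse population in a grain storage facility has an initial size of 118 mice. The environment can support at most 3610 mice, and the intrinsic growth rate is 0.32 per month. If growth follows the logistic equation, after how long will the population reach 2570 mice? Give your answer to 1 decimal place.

A = (K − N₀)/N₀ = (3610 − 118)/118 = 29.593.
Solve 3610/(1 + 29.593·e^(−0.32t)) = 2570: 1 + 29.593·e^(−0.32t) = 1.4047, so e^(−0.32t) = 0.0136744.
−0.32·t = ln(0.0136744) = -4.2922, so t = 4.2922/0.32 = 13.413.

13.4 months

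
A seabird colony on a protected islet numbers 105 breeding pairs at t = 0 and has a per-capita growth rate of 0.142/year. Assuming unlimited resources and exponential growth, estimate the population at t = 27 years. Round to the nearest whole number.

N(t) = N₀·e^(rt) = 105 × e^(0.142×27) = 105 × e^3.834.
e^3.834 ≈ 46.247, so N ≈ 105 × 46.247 = 4855.95.

4856 breeding pairs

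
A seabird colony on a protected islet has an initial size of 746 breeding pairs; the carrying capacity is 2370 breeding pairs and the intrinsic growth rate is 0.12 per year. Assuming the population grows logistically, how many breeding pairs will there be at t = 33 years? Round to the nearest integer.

2276 breeding pairs

A = (K − N₀)/N₀ = (2370 − 746)/746 = 2.1769.
N(t) = K/(1 + A·e^(−rt)) = 2370/(1 + 2.1769×e^(−0.12×33)).
e^(−3.96) = 0.019063; denominator = 1 + 2.1769×0.019063 = 1.0415.
N = 2370/1.0415 = 2275.57.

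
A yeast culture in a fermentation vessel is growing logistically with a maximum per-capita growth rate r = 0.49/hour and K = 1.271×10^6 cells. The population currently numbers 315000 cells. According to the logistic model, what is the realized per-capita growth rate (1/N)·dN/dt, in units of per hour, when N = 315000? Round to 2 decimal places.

(1/N)·dN/dt = r(1 − N/K) = 0.49 × (1 − 315000/1.271×10^6).
= 0.49 × 0.75216 = 0.36856.

0.37 per hour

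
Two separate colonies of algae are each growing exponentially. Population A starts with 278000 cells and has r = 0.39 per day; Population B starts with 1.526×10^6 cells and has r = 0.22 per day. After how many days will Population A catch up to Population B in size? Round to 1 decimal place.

10.0 days

Set 278000·e^(0.39t) = 1.526×10^6·e^(0.22t).
e^((0.39 − 0.22)t) = 1.526×10^6/278000 → e^(0.17·t) = 5.4892.
0.17·t = ln(5.4892) = 1.7028, so t = 1.7028/0.17 = 10.016.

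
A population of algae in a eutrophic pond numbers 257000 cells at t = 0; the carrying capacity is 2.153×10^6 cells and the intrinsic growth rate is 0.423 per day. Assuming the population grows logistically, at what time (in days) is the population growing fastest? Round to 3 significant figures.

Logistic growth is fastest at N = K/2 = 1.0765×10^6.
A = (K − N₀)/N₀ = 7.3774. Set K/(1 + A·e^(−rt)) = K/2 → A·e^(−rt) = 1.
e^(−0.423t) = 1/7.3774 = 0.135549, so t = ln(7.3774)/0.423 = 1.9984/0.423 = 4.7244.

4.72 days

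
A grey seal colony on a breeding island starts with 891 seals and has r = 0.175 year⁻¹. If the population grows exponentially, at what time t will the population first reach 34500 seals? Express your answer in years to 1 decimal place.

Set N₀·e^(rt) = 34500: e^(0.175·t) = 34500/891 = 38.721.
0.175·t = ln(38.721) = 3.6564, so t = 3.6564/0.175 = 20.894.

20.9 years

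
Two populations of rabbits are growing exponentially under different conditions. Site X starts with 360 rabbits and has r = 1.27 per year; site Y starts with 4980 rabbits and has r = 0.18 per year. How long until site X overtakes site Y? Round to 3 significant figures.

Set 360·e^(1.27t) = 4980·e^(0.18t).
e^((1.27 − 0.18)t) = 4980/360 → e^(1.09·t) = 13.833.
1.09·t = ln(13.833) = 2.6271, so t = 2.6271/1.09 = 2.4102.

2.41 years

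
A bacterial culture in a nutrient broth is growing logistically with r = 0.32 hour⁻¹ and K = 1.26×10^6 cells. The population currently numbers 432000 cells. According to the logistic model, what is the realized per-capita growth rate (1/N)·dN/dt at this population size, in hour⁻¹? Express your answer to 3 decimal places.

(1/N)·dN/dt = r(1 − N/K) = 0.32 × (1 − 432000/1.26×10^6).
= 0.32 × 0.65714 = 0.21029.

0.210 per hour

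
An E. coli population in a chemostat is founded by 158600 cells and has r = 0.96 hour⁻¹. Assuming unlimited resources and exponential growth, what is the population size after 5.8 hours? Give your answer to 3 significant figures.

N(t) = N₀·e^(rt) = 158600 × e^(0.96×5.8) = 158600 × e^5.568.
e^5.568 ≈ 261.91, so N ≈ 158600 × 261.91 = 4.153889×10^7.

41500000 cells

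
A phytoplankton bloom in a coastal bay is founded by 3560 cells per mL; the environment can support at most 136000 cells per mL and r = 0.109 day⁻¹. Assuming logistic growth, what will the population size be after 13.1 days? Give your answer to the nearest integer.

A = (K − N₀)/N₀ = (136000 − 3560)/3560 = 37.202.
N(t) = K/(1 + A·e^(−rt)) = 136000/(1 + 37.202×e^(−0.109×13.1)).
e^(−1.428) = 0.23981; denominator = 1 + 37.202×0.23981 = 9.9215.
N = 136000/9.9215 = 13707.5.

13708 cells per mL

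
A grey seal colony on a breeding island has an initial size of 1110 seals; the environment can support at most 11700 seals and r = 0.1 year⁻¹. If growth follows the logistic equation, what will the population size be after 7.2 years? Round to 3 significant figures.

2070 seals

A = (K − N₀)/N₀ = (11700 − 1110)/1110 = 9.5405.
N(t) = K/(1 + A·e^(−rt)) = 11700/(1 + 9.5405×e^(−0.1×7.2)).
e^(−0.72) = 0.48675; denominator = 1 + 9.5405×0.48675 = 5.6439.
N = 11700/5.6439 = 2073.04.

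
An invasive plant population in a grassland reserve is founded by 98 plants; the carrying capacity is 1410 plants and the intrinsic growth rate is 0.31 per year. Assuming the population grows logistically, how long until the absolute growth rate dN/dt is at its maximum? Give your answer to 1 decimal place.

Logistic growth is fastest at N = K/2 = 705.
A = (K − N₀)/N₀ = 13.388. Set K/(1 + A·e^(−rt)) = K/2 → A·e^(−rt) = 1.
e^(−0.31t) = 1/13.388 = 0.0746951, so t = ln(13.388)/0.31 = 2.5943/0.31 = 8.3688.

8.4 years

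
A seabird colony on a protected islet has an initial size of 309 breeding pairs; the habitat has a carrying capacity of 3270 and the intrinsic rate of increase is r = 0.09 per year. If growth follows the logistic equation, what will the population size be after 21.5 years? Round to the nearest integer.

1372 breeding pairs

A = (K − N₀)/N₀ = (3270 − 309)/309 = 9.5825.
N(t) = K/(1 + A·e^(−rt)) = 3270/(1 + 9.5825×e^(−0.09×21.5)).
e^(−1.935) = 0.14442; denominator = 1 + 9.5825×0.14442 = 2.3839.
N = 3270/2.3839 = 1371.67.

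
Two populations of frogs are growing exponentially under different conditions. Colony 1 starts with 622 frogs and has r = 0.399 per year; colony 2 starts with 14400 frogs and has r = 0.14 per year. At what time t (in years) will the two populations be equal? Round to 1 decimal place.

Set 622·e^(0.399t) = 14400·e^(0.14t).
e^((0.399 − 0.14)t) = 14400/622 → e^(0.259·t) = 23.151.
0.259·t = ln(23.151) = 3.142, so t = 3.142/0.259 = 12.131.

12.1 years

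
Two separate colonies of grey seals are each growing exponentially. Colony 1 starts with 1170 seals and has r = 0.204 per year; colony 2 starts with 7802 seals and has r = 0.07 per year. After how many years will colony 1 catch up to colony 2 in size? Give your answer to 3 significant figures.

14.2 years

Set 1170·e^(0.204t) = 7802·e^(0.07t).
e^((0.204 − 0.07)t) = 7802/1170 → e^(0.134·t) = 6.6684.
0.134·t = ln(6.6684) = 1.8974, so t = 1.8974/0.134 = 14.16.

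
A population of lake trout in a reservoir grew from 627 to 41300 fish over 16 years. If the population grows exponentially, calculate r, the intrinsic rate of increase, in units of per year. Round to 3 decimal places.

0.262 per year

From N(t) = N₀·e^(rt): e^(r·16) = 41300/627 = 65.869.
r·16 = ln(65.869) = 4.1877, so r = 4.1877/16 = 0.26173.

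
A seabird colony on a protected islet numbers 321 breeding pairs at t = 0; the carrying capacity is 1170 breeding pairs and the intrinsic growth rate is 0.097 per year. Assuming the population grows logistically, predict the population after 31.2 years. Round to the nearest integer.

1037 breeding pairs

A = (K − N₀)/N₀ = (1170 − 321)/321 = 2.6449.
N(t) = K/(1 + A·e^(−rt)) = 1170/(1 + 2.6449×e^(−0.097×31.2)).
e^(−3.026) = 0.04849; denominator = 1 + 2.6449×0.04849 = 1.1282.
N = 1170/1.1282 = 1037.01.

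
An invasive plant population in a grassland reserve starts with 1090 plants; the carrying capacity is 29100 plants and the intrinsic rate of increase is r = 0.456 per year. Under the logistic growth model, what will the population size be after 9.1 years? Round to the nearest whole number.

A = (K − N₀)/N₀ = (29100 − 1090)/1090 = 25.697.
N(t) = K/(1 + A·e^(−rt)) = 29100/(1 + 25.697×e^(−0.456×9.1)).
e^(−4.15) = 0.015771; denominator = 1 + 25.697×0.015771 = 1.4053.
N = 29100/1.4053 = 20707.8.

20708 plants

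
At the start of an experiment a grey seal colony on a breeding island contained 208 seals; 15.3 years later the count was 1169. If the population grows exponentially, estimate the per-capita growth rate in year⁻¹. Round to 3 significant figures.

0.113 per year

From N(t) = N₀·e^(rt): e^(r·15.3) = 1169/208 = 5.6202.
r·15.3 = ln(5.6202) = 1.7264, so r = 1.7264/15.3 = 0.11283.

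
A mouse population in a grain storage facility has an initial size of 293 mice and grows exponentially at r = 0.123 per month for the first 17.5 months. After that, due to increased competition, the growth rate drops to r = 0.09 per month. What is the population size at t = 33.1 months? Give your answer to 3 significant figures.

Phase 1: N(17.5) = 293·e^(0.123×17.5) = 293·e^2.152 = 2521.66.
Phase 2 runs for 33.1 − 17.5 = 15.6 months at r = 0.09.
N(33.1) = 2521.66·e^(0.09×15.6) = 2521.66·e^1.404 = 10266.8.

10300 mice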